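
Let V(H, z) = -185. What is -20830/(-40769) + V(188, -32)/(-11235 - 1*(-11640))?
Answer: 178777/3302289 ≈ 0.054137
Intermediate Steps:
-20830/(-40769) + V(188, -32)/(-11235 - 1*(-11640)) = -20830/(-40769) - 185/(-11235 - 1*(-11640)) = -20830*(-1/40769) - 185/(-11235 + 11640) = 20830/40769 - 185/405 = 20830/40769 - 185*1/405 = 20830/40769 - 37/81 = 178777/3302289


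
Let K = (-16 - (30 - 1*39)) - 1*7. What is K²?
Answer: 196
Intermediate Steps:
K = -14 (K = (-16 - (30 - 39)) - 7 = (-16 - 1*(-9)) - 7 = (-16 + 9) - 7 = -7 - 7 = -14)
K² = (-14)² = 196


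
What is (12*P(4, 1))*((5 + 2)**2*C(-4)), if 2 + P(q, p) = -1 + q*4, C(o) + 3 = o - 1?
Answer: -61152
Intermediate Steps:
C(o) = -4 + o (C(o) = -3 + (o - 1) = -3 + (-1 + o) = -4 + o)
P(q, p) = -3 + 4*q (P(q, p) = -2 + (-1 + q*4) = -2 + (-1 + 4*q) = -3 + 4*q)
(12*P(4, 1))*((5 + 2)**2*C(-4)) = (12*(-3 + 4*4))*((5 + 2)**2*(-4 - 4)) = (12*(-3 + 16))*(7**2*(-8)) = (12*13)*(49*(-8)) = 156*(-392) = -61152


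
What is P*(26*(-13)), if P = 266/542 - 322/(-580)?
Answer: -13891969/39295 ≈ -353.53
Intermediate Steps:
P = 82201/78590 (P = 266*(1/542) - 322*(-1/580) = 133/271 + 161/290 = 82201/78590 ≈ 1.0459)
P*(26*(-13)) = 82201*(26*(-13))/78590 = (82201/78590)*(-338) = -13891969/39295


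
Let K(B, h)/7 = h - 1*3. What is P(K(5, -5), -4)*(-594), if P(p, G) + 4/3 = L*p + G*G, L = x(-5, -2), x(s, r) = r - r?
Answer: -8712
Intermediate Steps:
x(s, r) = 0
L = 0
K(B, h) = -21 + 7*h (K(B, h) = 7*(h - 1*3) = 7*(h - 3) = 7*(-3 + h) = -21 + 7*h)
P(p, G) = -4/3 + G² (P(p, G) = -4/3 + (0*p + G*G) = -4/3 + (0 + G²) = -4/3 + G²)
P(K(5, -5), -4)*(-594) = (-4/3 + (-4)²)*(-594) = (-4/3 + 16)*(-594) = (44/3)*(-594) = -8712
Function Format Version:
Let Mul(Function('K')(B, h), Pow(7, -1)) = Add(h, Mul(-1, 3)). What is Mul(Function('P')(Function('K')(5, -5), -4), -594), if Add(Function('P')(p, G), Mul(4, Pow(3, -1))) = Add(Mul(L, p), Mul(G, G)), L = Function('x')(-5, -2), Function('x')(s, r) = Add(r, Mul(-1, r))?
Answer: -8712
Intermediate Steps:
Function('x')(s, r) = 0
L = 0
Function('K')(B, h) = Add(-21, Mul(7, h)) (Function('K')(B, h) = Mul(7, Add(h, Mul(-1, 3))) = Mul(7, Add(h, -3)) = Mul(7, Add(-3, h)) = Add(-21, Mul(7, h)))
Function('P')(p, G) = Add(Rational(-4, 3), Pow(G, 2)) (Function('P')(p, G) = Add(Rational(-4, 3), Add(Mul(0, p), Mul(G, G))) = Add(Rational(-4, 3), Add(0, Pow(G, 2))) = Add(Rational(-4, 3), Pow(G, 2)))
Mul(Function('P')(Function('K')(5, -5), -4), -594) = Mul(Add(Rational(-4, 3), Pow(-4, 2)), -594) = Mul(Add(Rational(-4, 3), 16), -594) = Mul(Rational(44, 3), -594) = -8712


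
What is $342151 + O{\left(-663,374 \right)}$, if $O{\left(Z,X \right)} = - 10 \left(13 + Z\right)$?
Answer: $348651$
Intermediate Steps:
$O{\left(Z,X \right)} = -130 - 10 Z$
$342151 + O{\left(-663,374 \right)} = 342151 - -6500 = 342151 + \left(-130 + 6630\right) = 342151 + 6500 = 348651$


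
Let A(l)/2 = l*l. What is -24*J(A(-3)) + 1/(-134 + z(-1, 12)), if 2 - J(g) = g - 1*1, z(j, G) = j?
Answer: 48599/135 ≈ 359.99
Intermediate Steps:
A(l) = 2*l² (A(l) = 2*(l*l) = 2*l²)
J(g) = 3 - g (J(g) = 2 - (g - 1*1) = 2 - (g - 1) = 2 - (-1 + g) = 2 + (1 - g) = 3 - g)
-24*J(A(-3)) + 1/(-134 + z(-1, 12)) = -24*(3 - 2*(-3)²) + 1/(-134 - 1) = -24*(3 - 2*9) + 1/(-135) = -24*(3 - 1*18) - 1/135 = -24*(3 - 18) - 1/135 = -24*(-15) - 1/135 = 360 - 1/135 = 48599/135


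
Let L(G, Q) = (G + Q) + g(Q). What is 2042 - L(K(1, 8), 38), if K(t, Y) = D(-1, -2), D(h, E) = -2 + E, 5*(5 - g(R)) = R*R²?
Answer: 64887/5 ≈ 12977.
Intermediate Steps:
g(R) = 5 - R³/5 (g(R) = 5 - R*R²/5 = 5 - R³/5)
K(t, Y) = -4 (K(t, Y) = -2 - 2 = -4)
L(G, Q) = 5 + G + Q - Q³/5 (L(G, Q) = (G + Q) + (5 - Q³/5) = 5 + G + Q - Q³/5)
2042 - L(K(1, 8), 38) = 2042 - (5 - 4 + 38 - ⅕*38³) = 2042 - (5 - 4 + 38 - ⅕*54872) = 2042 - (5 - 4 + 38 - 54872/5) = 2042 - 1*(-54677/5) = 2042 + 54677/5 = 64887/5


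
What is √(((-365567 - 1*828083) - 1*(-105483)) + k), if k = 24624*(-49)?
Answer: I*√2294743 ≈ 1514.8*I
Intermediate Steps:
k = -1206576
√(((-365567 - 1*828083) - 1*(-105483)) + k) = √(((-365567 - 1*828083) - 1*(-105483)) - 1206576) = √(((-365567 - 828083) + 105483) - 1206576) = √((-1193650 + 105483) - 1206576) = √(-1088167 - 1206576) = √(-2294743) = I*√2294743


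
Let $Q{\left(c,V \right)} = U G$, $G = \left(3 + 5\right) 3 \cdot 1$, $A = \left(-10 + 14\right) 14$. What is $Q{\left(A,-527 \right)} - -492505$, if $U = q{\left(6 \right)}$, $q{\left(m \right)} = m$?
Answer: $492649$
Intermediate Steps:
$A = 56$ ($A = 4 \cdot 14 = 56$)
$U = 6$
$G = 24$ ($G = 8 \cdot 3 = 24$)
$Q{\left(c,V \right)} = 144$ ($Q{\left(c,V \right)} = 6 \cdot 24 = 144$)
$Q{\left(A,-527 \right)} - -492505 = 144 - -492505 = 144 + 492505 = 492649$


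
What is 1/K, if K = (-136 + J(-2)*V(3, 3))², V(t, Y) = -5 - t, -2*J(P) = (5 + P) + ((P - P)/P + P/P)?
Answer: 1/14400 ≈ 6.9444e-5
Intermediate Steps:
J(P) = -3 - P/2 (J(P) = -((5 + P) + ((P - P)/P + P/P))/2 = -((5 + P) + (0/P + 1))/2 = -((5 + P) + (0 + 1))/2 = -((5 + P) + 1)/2 = -(6 + P)/2 = -3 - P/2)
K = 14400 (K = (-136 + (-3 - ½*(-2))*(-5 - 1*3))² = (-136 + (-3 + 1)*(-5 - 3))² = (-136 - 2*(-8))² = (-136 + 16)² = (-120)² = 14400)
1/K = 1/14400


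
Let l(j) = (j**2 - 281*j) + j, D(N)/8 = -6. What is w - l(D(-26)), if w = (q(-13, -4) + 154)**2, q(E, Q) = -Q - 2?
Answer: 8592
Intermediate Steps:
D(N) = -48 (D(N) = 8*(-6) = -48)
q(E, Q) = -2 - Q
l(j) = j**2 - 280*j
w = 24336 (w = ((-2 - 1*(-4)) + 154)**2 = ((-2 + 4) + 154)**2 = (2 + 154)**2 = 156**2 = 24336)
w - l(D(-26)) = 24336 - (-48)*(-280 - 48) = 24336 - (-48)*(-328) = 24336 - 1*15744 = 24336 - 15744 = 8592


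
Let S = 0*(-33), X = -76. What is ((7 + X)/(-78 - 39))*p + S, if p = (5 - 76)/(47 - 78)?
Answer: 1633/1209 ≈ 1.3507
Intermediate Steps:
S = 0
p = 71/31 (p = -71/(-31) = -71*(-1/31) = 71/31 ≈ 2.2903)
((7 + X)/(-78 - 39))*p + S = ((7 - 76)/(-78 - 39))*(71/31) + 0 = -69/(-117)*(71/31) + 0 = -69*(-1/117)*(71/31) + 0 = (23/39)*(71/31) + 0 = 1633/1209 + 0 = 1633/1209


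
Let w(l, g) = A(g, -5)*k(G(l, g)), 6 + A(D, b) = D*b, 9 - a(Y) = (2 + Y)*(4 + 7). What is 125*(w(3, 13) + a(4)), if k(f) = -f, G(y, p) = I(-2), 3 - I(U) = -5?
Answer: 63875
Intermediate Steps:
a(Y) = -13 - 11*Y (a(Y) = 9 - (2 + Y)*(4 + 7) = 9 - (2 + Y)*11 = 9 - (22 + 11*Y) = 9 + (-22 - 11*Y) = -13 - 11*Y)
I(U) = 8 (I(U) = 3 - 1*(-5) = 3 + 5 = 8)
G(y, p) = 8
A(D, b) = -6 + D*b
w(l, g) = 48 + 40*g (w(l, g) = (-6 + g*(-5))*(-1*8) = (-6 - 5*g)*(-8) = 48 + 40*g)
125*(w(3, 13) + a(4)) = 125*((48 + 40*13) + (-13 - 11*4)) = 125*((48 + 520) + (-13 - 44)) = 125*(568 - 57) = 125*511 = 63875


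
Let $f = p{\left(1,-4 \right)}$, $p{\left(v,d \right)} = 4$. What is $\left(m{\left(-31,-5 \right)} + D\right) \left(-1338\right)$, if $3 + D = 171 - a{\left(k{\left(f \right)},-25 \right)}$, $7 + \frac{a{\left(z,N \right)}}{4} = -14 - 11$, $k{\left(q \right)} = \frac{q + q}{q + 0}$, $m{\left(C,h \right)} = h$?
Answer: $-389358$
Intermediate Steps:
$f = 4$
$k{\left(q \right)} = 2$ ($k{\left(q \right)} = \frac{2 q}{q} = 2$)
$a{\left(z,N \right)} = -128$ ($a{\left(z,N \right)} = -28 + 4 \left(-14 - 11\right) = -28 + 4 \left(-25\right) = -28 - 100 = -128$)
$D = 296$ ($D = -3 + \left(171 - -128\right) = -3 + \left(171 + 128\right) = -3 + 299 = 296$)
$\left(m{\left(-31,-5 \right)} + D\right) \left(-1338\right) = \left(-5 + 296\right) \left(-1338\right) = 291 \left(-1338\right) = -389358$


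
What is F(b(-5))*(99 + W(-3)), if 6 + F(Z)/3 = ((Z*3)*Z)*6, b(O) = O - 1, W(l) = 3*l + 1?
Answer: 175266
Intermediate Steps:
W(l) = 1 + 3*l
b(O) = -1 + O
F(Z) = -18 + 54*Z**2 (F(Z) = -18 + 3*(((Z*3)*Z)*6) = -18 + 3*(((3*Z)*Z)*6) = -18 + 3*((3*Z**2)*6) = -18 + 3*(18*Z**2) = -18 + 54*Z**2)
F(b(-5))*(99 + W(-3)) = (-18 + 54*(-1 - 5)**2)*(99 + (1 + 3*(-3))) = (-18 + 54*(-6)**2)*(99 + (1 - 9)) = (-18 + 54*36)*(99 - 8) = (-18 + 1944)*91 = 1926*91 = 175266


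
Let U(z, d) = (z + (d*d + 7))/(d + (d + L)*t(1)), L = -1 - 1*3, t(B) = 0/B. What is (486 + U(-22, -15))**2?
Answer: 222784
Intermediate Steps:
t(B) = 0
L = -4 (L = -1 - 3 = -4)
U(z, d) = (7 + z + d**2)/d (U(z, d) = (z + (d*d + 7))/(d + (d - 4)*0) = (z + (d**2 + 7))/(d + (-4 + d)*0) = (z + (7 + d**2))/(d + 0) = (7 + z + d**2)/d)
(486 + U(-22, -15))**2 = (486 + (7 - 22 + (-15)**2)/(-15))**2 = (486 - (7 - 22 + 225)/15)**2 = (486 - 1/15*210)**2 = (486 - 14)**2 = 472**2 = 222784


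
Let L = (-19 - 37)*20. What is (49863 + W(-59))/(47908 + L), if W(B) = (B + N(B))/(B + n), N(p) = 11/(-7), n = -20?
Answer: 27574663/25873764 ≈ 1.0657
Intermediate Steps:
N(p) = -11/7 (N(p) = 11*(-⅐) = -11/7)
L = -1120 (L = -56*20 = -1120)
W(B) = (-11/7 + B)/(-20 + B) (W(B) = (B - 11/7)/(B - 20) = (-11/7 + B)/(-20 + B))
(49863 + W(-59))/(47908 + L) = (49863 + (-11/7 - 59)/(-20 - 59))/(47908 - 1120) = (49863 - 424/7/(-79))/46788 = (49863 - 1/79*(-424/7))*(1/46788) = (49863 + 424/553)*(1/46788) = (27574663/553)*(1/46788) = 27574663/25873764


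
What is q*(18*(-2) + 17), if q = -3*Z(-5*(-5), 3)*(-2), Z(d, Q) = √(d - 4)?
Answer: -114*√21 ≈ -522.41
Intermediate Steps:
Z(d, Q) = √(-4 + d)
q = 6*√21 (q = -3*√(-4 - 5*(-5))*(-2) = -3*√(-4 + 25)*(-2) = -3*√21*(-2) = 6*√21 ≈ 27.495)
q*(18*(-2) + 17) = (6*√21)*(18*(-2) + 17) = (6*√21)*(-36 + 17) = (6*√21)*(-19) = -114*√21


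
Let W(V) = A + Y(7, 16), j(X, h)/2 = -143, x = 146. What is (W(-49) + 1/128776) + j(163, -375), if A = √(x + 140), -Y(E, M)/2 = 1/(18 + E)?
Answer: -921005927/3219400 + √286 ≈ -269.17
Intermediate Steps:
Y(E, M) = -2/(18 + E)
j(X, h) = -286 (j(X, h) = 2*(-143) = -286)
A = √286 (A = √(146 + 140) = √286 ≈ 16.912)
W(V) = -2/25 + √286 (W(V) = √286 - 2/(18 + 7) = √286 - 2/25 = -2/25 + √286)
(W(-49) + 1/128776) + j(163, -375) = ((-2/25 + √286) + 1/128776) - 286 = (-257527/3219400 + √286) - 286 = -921005927/3219400 + √286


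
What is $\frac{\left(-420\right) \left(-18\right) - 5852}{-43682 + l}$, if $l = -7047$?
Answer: $- \frac{244}{7247} \approx -0.033669$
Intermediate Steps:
$\frac{\left(-420\right) \left(-18\right) - 5852}{-43682 + l} = \frac{\left(-420\right) \left(-18\right) - 5852}{-43682 - 7047} = \frac{7560 - 5852}{-50729} = 1708 \left(- \frac{1}{50729}\right) = - \frac{244}{7247}$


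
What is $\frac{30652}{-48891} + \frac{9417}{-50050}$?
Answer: $- \frac{1994539147}{2446994550} \approx -0.8151$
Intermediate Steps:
$\frac{30652}{-48891} + \frac{9417}{-50050} = 30652 \left(- \frac{1}{48891}\right) + 9417 \left(- \frac{1}{50050}\right) = - \frac{30652}{48891} - \frac{9417}{50050} = - \frac{1994539147}{2446994550}$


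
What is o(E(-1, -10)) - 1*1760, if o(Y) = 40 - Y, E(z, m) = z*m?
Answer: -1730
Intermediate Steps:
E(z, m) = m*z
o(E(-1, -10)) - 1*1760 = (40 - (-10)*(-1)) - 1*1760 = (40 - 1*10) - 1760 = (40 - 10) - 1760 = 30 - 1760 = -1730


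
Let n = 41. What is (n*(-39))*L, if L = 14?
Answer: -22386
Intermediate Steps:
(n*(-39))*L = (41*(-39))*14 = -1599*14 = -22386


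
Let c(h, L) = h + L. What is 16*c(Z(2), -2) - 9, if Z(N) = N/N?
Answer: -25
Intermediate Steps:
Z(N) = 1
c(h, L) = L + h
16*c(Z(2), -2) - 9 = 16*(-2 + 1) - 9 = 16*(-1) - 9 = -16 - 9 = -25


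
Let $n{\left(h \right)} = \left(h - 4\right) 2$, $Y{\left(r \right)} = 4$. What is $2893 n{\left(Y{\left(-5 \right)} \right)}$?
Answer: $0$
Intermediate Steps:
$n{\left(h \right)} = -8 + 2 h$ ($n{\left(h \right)} = \left(-4 + h\right) 2 = -8 + 2 h$)
$2893 n{\left(Y{\left(-5 \right)} \right)} = 2893 \left(-8 + 2 \cdot 4\right) = 2893 \left(-8 + 8\right) = 2893 \cdot 0 = 0$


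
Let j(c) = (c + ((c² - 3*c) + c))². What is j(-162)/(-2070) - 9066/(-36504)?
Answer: -235679396803/699660 ≈ -3.3685e+5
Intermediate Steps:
j(c) = (c² - c)² (j(c) = (c + (c² - 2*c))² = (c² - c)²)
j(-162)/(-2070) - 9066/(-36504) = ((-162)²*(-1 - 162)²)/(-2070) - 9066/(-36504) = (26244*(-163)²)*(-1/2070) - 9066*(-1/36504) = (26244*26569)*(-1/2070) + 1511/6084 = 697276836*(-1/2070) + 1511/6084 = -38737602/115 + 1511/6084 = -235679396803/699660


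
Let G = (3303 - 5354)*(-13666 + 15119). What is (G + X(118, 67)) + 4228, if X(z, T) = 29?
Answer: -2975846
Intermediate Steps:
G = -2980103 (G = -2051*1453 = -2980103)
(G + X(118, 67)) + 4228 = (-2980103 + 29) + 4228 = -2980074 + 4228 = -2975846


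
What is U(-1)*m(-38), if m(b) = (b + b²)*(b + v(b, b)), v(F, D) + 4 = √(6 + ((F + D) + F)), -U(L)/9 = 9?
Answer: 4783212 - 683316*I*√3 ≈ 4.7832e+6 - 1.1835e+6*I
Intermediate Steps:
U(L) = -81 (U(L) = -9*9 = -81)
v(F, D) = -4 + √(6 + D + 2*F) (v(F, D) = -4 + √(6 + ((F + D) + F)) = -4 + √(6 + ((D + F) + F)) = -4 + √(6 + (D + 2*F)) = -4 + √(6 + D + 2*F))
m(b) = (b + b²)*(-4 + b + √(6 + 3*b)) (m(b) = (b + b²)*(b + (-4 + √(6 + b + 2*b))) = (b + b²)*(b + (-4 + √(6 + 3*b))) = (b + b²)*(-4 + b + √(6 + 3*b)))
U(-1)*m(-38) = -(-3078)*(-4 - 38 + (-38)² + √(6 + 3*(-38)) - 38*(-4 + √(6 + 3*(-38)))) = -(-3078)*(-4 - 38 + 1444 + √(6 - 114) - 38*(-4 + √(6 - 114))) = -(-3078)*(-4 - 38 + 1444 + √(-108) - 38*(-4 + √(-108))) = -(-3078)*(-4 - 38 + 1444 + 6*I*√3 - 38*(-4 + 6*I*√3)) = -(-3078)*(-4 - 38 + 1444 + 6*I*√3 + (152 - 228*I*√3)) = -(-3078)*(1554 - 222*I*√3) = -81*(-59052 + 8436*I*√3) = 4783212 - 683316*I*√3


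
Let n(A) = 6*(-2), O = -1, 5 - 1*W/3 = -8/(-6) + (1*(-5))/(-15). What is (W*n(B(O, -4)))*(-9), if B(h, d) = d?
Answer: 1080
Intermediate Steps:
W = 10 (W = 15 - 3*(-8/(-6) + (1*(-5))/(-15)) = 15 - 3*(-8*(-⅙) - 5*(-1/15)) = 15 - 3*(4/3 + ⅓) = 15 - 3*5/3 = 15 - 5 = 10)
n(A) = -12
(W*n(B(O, -4)))*(-9) = (10*(-12))*(-9) = -120*(-9) = 1080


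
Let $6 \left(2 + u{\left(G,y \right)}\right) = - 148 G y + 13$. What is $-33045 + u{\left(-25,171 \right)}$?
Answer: $\frac{434431}{6} \approx 72405.0$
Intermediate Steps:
$u{\left(G,y \right)} = \frac{1}{6} - \frac{74 G y}{3}$ ($u{\left(G,y \right)} = -2 + \frac{- 148 G y + 13}{6} = -2 + \frac{13 - 148 G y}{6} = -2 - \left(- \frac{13}{6} + \frac{74 G y}{3}\right) = \frac{1}{6} - \frac{74 G y}{3}$)
$-33045 + u{\left(-25,171 \right)} = -33045 - \left(- \frac{1}{6} - 105450\right) = -33045 + \left(\frac{1}{6} + 105450\right) = -33045 + \frac{632701}{6} = \frac{434431}{6}$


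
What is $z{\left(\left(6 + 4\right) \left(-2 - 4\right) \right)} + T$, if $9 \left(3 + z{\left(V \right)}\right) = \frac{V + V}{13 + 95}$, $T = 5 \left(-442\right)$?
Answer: $- \frac{179263}{81} \approx -2213.1$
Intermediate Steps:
$T = -2210$
$z{\left(V \right)} = -3 + \frac{V}{486}$ ($z{\left(V \right)} = -3 + \frac{\left(V + V\right) \frac{1}{13 + 95}}{9} = -3 + \frac{2 V \frac{1}{108}}{9} = -3 + \frac{\frac{1}{54} V}{9} = -3 + \frac{V}{486}$)
$z{\left(\left(6 + 4\right) \left(-2 - 4\right) \right)} + T = \left(-3 + \frac{\left(6 + 4\right) \left(-2 - 4\right)}{486}\right) - 2210 = \left(-3 + \frac{10 \left(-2 - 4\right)}{486}\right) - 2210 = \left(-3 + \frac{10 \left(-6\right)}{486}\right) - 2210 = \left(-3 + \frac{1}{486} \left(-60\right)\right) - 2210 = \left(-3 - \frac{10}{81}\right) - 2210 = - \frac{253}{81} - 2210 = - \frac{179263}{81}$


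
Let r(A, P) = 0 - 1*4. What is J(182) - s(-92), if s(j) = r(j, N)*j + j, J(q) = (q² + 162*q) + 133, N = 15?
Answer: 62465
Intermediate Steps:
J(q) = 133 + q² + 162*q
r(A, P) = -4 (r(A, P) = 0 - 4 = -4)
s(j) = -3*j (s(j) = -4*j + j = -3*j)
J(182) - s(-92) = (133 + 182² + 162*182) - (-3)*(-92) = (133 + 33124 + 29484) - 1*276 = 62741 - 276 = 62465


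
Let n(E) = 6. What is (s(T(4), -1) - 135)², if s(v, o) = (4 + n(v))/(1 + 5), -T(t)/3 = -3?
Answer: 160000/9 ≈ 17778.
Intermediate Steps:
T(t) = 9 (T(t) = -3*(-3) = 9)
s(v, o) = 5/3 (s(v, o) = (4 + 6)/(1 + 5) = 10/6 = 10*(⅙) = 5/3)
(s(T(4), -1) - 135)² = (5/3 - 135)² = (-400/3)² = 160000/9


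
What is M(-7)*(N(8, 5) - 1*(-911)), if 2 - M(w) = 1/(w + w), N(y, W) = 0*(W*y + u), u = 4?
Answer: 26419/14 ≈ 1887.1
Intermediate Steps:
N(y, W) = 0 (N(y, W) = 0*(W*y + 4) = 0*(4 + W*y) = 0)
M(w) = 2 - 1/(2*w) (M(w) = 2 - 1/(w + w) = 2 - 1/(2*w))
M(-7)*(N(8, 5) - 1*(-911)) = (2 - 1/2/(-7))*(0 - 1*(-911)) = (2 - 1/2*(-1/7))*(0 + 911) = (2 + 1/14)*911 = (29/14)*911 = 26419/14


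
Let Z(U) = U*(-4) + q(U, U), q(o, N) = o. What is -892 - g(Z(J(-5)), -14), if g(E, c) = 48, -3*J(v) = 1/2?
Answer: -940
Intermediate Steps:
J(v) = -⅙ (J(v) = -⅓/2 = -⅓*½ = -⅙)
Z(U) = -3*U (Z(U) = U*(-4) + U = -4*U + U = -3*U)
-892 - g(Z(J(-5)), -14) = -892 - 1*48 = -892 - 48 = -940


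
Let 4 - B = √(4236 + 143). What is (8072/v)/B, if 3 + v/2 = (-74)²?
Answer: -16144/23878699 - 4036*√4379/23878699 ≈ -0.011861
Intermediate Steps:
v = 10946 (v = -6 + 2*(-74)² = -6 + 2*5476 = -6 + 10952 = 10946)
B = 4 - √4379 (B = 4 - √(4236 + 143) = 4 - √4379 ≈ -62.174)
(8072/v)/B = (8072/10946)/(4 - √4379) = (8072*(1/10946))/(4 - √4379) = 4036/(5473*(4 - √4379))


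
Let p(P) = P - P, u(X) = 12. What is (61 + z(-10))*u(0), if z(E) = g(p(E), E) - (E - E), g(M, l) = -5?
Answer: 672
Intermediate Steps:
p(P) = 0
z(E) = -5 (z(E) = -5 - (E - E) = -5 - 1*0 = -5 + 0 = -5)
(61 + z(-10))*u(0) = (61 - 5)*12 = 56*12 = 672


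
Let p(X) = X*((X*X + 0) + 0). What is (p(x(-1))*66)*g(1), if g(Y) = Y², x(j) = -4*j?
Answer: 4224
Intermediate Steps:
p(X) = X³ (p(X) = X*((X² + 0) + 0) = X*(X² + 0) = X*X² = X³)
(p(x(-1))*66)*g(1) = ((-4*(-1))³*66)*1² = (4³*66)*1 = (64*66)*1 = 4224*1 = 4224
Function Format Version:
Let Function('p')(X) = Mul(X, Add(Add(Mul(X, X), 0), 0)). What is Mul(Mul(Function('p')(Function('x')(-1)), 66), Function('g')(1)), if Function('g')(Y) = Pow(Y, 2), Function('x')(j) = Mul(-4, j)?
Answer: 4224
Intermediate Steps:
Function('p')(X) = Pow(X, 3) (Function('p')(X) = Mul(X, Add(Add(Pow(X, 2), 0), 0)) = Mul(X, Add(Pow(X, 2), 0)) = Mul(X, Pow(X, 2)) = Pow(X, 3))
Mul(Mul(Function('p')(Function('x')(-1)), 66), Function('g')(1)) = Mul(Mul(Pow(Mul(-4, -1), 3), 66), Pow(1, 2)) = Mul(Mul(Pow(4, 3), 66), 1) = Mul(Mul(64, 66), 1) = Mul(4224, 1) = 4224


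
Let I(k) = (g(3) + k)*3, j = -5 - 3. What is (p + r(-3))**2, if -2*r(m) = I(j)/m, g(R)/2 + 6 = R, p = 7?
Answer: 0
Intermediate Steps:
g(R) = -12 + 2*R
j = -8
I(k) = -18 + 3*k (I(k) = ((-12 + 2*3) + k)*3 = ((-12 + 6) + k)*3 = (-6 + k)*3 = -18 + 3*k)
r(m) = 21/m (r(m) = -(-18 + 3*(-8))/(2*m) = -(-18 - 24)/(2*m) = -(-21)/m = 21/m)
(p + r(-3))**2 = (7 + 21/(-3))**2 = (7 + 21*(-1/3))**2 = (7 - 7)**2 = 0**2 = 0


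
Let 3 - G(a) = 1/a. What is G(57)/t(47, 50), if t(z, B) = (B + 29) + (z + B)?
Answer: 85/5016 ≈ 0.016946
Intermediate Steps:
t(z, B) = 29 + z + 2*B (t(z, B) = (29 + B) + (B + z) = 29 + z + 2*B)
G(a) = 3 - 1/a
G(57)/t(47, 50) = (3 - 1/57)/(29 + 47 + 2*50) = (3 - 1*1/57)/(29 + 47 + 100) = (3 - 1/57)/176 = (170/57)*(1/176) = 85/5016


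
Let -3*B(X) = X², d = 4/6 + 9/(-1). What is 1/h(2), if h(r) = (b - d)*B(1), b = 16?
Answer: -9/73 ≈ -0.12329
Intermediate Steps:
d = -25/3 (d = 4*(⅙) + 9*(-1) = ⅔ - 9 = -25/3 ≈ -8.3333)
B(X) = -X²/3
h(r) = -73/9 (h(r) = (16 - 1*(-25/3))*(-⅓*1²) = (16 + 25/3)*(-⅓*1) = (73/3)*(-⅓) = -73/9)
1/h(2) = 1/(-73/9) = -9/73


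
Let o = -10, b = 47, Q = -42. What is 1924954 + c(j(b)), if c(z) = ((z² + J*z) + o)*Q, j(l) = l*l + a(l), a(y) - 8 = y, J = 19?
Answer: -215160530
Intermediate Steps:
a(y) = 8 + y
j(l) = 8 + l + l² (j(l) = l*l + (8 + l) = l² + (8 + l) = 8 + l + l²)
c(z) = 420 - 798*z - 42*z² (c(z) = ((z² + 19*z) - 10)*(-42) = (-10 + z² + 19*z)*(-42) = 420 - 798*z - 42*z²)
1924954 + c(j(b)) = 1924954 + (420 - 798*(8 + 47 + 47²) - 42*(8 + 47 + 47²)²) = 1924954 + (420 - 798*(8 + 47 + 2209) - 42*(8 + 47 + 2209)²) = 1924954 + (420 - 798*2264 - 42*2264²) = 1924954 + (420 - 1806672 - 42*5125696) = 1924954 + (420 - 1806672 - 215279232) = 1924954 - 217085484 = -215160530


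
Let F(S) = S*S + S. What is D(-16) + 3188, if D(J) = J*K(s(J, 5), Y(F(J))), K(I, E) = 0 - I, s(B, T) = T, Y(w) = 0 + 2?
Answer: 3268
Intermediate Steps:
F(S) = S + S**2 (F(S) = S**2 + S = S + S**2)
Y(w) = 2
K(I, E) = -I
D(J) = -5*J (D(J) = J*(-1*5) = J*(-5) = -5*J)
D(-16) + 3188 = -5*(-16) + 3188 = 80 + 3188 = 3268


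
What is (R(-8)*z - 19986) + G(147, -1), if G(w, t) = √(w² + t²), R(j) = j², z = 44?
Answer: -17170 + √21610 ≈ -17023.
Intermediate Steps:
G(w, t) = √(t² + w²)
(R(-8)*z - 19986) + G(147, -1) = ((-8)²*44 - 19986) + √((-1)² + 147²) = (64*44 - 19986) + √(1 + 21609) = (2816 - 19986) + √21610 = -17170 + √21610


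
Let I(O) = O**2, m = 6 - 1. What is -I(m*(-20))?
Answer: -10000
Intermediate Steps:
m = 5
-I(m*(-20)) = -(5*(-20))**2 = -1*(-100)**2 = -1*10000 = -10000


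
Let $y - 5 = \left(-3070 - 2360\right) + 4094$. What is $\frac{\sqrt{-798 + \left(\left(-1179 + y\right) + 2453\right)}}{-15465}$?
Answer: $- \frac{i \sqrt{95}}{5155} \approx - 0.0018907 i$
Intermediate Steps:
$y = -1331$ ($y = 5 + \left(\left(-3070 - 2360\right) + 4094\right) = 5 + \left(-5430 + 4094\right) = 5 - 1336 = -1331$)
$\frac{\sqrt{-798 + \left(\left(-1179 + y\right) + 2453\right)}}{-15465} = \frac{\sqrt{-798 + \left(\left(-1179 - 1331\right) + 2453\right)}}{-15465} = \sqrt{-798 + \left(-2510 + 2453\right)} \left(- \frac{1}{15465}\right) = \sqrt{-798 - 57} \left(- \frac{1}{15465}\right) = \sqrt{-855} \left(- \frac{1}{15465}\right) = 3 i \sqrt{95} \left(- \frac{1}{15465}\right) = - \frac{i \sqrt{95}}{5155}$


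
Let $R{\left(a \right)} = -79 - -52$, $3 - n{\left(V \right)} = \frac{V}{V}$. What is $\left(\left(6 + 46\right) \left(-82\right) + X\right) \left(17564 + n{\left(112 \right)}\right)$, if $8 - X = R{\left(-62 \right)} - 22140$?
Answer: $314624626$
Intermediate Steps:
$n{\left(V \right)} = 2$ ($n{\left(V \right)} = 3 - \frac{V}{V} = 3 - 1 = 2$)
$R{\left(a \right)} = -27$ ($R{\left(a \right)} = -79 + 52 = -27$)
$X = 22175$ ($X = 8 - \left(-27 - 22140\right) = 8 - -22167 = 8 + 22167 = 22175$)
$\left(\left(6 + 46\right) \left(-82\right) + X\right) \left(17564 + n{\left(112 \right)}\right) = \left(\left(6 + 46\right) \left(-82\right) + 22175\right) \left(17564 + 2\right) = \left(52 \left(-82\right) + 22175\right) 17566 = \left(-4264 + 22175\right) 17566 = 17911 \cdot 17566 = 314624626$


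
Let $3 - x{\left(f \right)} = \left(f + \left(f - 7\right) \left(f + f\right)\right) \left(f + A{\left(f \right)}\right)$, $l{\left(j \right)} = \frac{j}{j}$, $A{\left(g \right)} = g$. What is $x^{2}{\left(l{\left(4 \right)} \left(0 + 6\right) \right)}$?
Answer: $5625$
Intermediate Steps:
$l{\left(j \right)} = 1$
$x{\left(f \right)} = 3 - 2 f \left(f + 2 f \left(-7 + f\right)\right)$ ($x{\left(f \right)} = 3 - \left(f + \left(f - 7\right) \left(f + f\right)\right) \left(f + f\right) = 3 - \left(f + \left(-7 + f\right) 2 f\right) 2 f = 3 - \left(f + 2 f \left(-7 + f\right)\right) 2 f = 3 - 2 f \left(f + 2 f \left(-7 + f\right)\right)$)
$x^{2}{\left(l{\left(4 \right)} \left(0 + 6\right) \right)} = \left(3 - 4 \left(1 \left(0 + 6\right)\right)^{3} + 26 \left(1 \left(0 + 6\right)\right)^{2}\right)^{2} = \left(3 - 4 \left(1 \cdot 6\right)^{3} + 26 \left(1 \cdot 6\right)^{2}\right)^{2} = \left(3 - 4 \cdot 6^{3} + 26 \cdot 6^{2}\right)^{2} = \left(3 - 864 + 26 \cdot 36\right)^{2} = \left(3 - 864 + 936\right)^{2} = 75^{2} = 5625$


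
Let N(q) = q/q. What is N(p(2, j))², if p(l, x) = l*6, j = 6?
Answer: 1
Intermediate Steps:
p(l, x) = 6*l
N(q) = 1
N(p(2, j))² = 1² = 1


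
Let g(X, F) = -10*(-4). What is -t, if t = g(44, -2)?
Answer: -40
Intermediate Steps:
g(X, F) = 40 (g(X, F) = -2*(-20) = 40)
t = 40
-t = -1*40 = -40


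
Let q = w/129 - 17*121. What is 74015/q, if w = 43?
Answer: -44409/1234 ≈ -35.988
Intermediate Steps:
q = -6170/3 (q = 43/129 - 17*121 = 43*(1/129) - 2057 = ⅓ - 2057 = -6170/3 ≈ -2056.7)
74015/q = 74015/(-6170/3) = 74015*(-3/6170) = -44409/1234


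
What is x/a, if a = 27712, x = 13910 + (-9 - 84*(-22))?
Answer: 15749/27712 ≈ 0.56831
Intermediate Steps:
x = 15749 (x = 13910 + (-9 + 1848) = 13910 + 1839 = 15749)
x/a = 15749/27712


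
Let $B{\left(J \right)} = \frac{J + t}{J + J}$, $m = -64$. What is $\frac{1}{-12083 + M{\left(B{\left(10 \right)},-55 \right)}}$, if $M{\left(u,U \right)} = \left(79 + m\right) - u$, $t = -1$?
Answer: $- \frac{20}{241369} \approx -8.2861 \cdot 10^{-5}$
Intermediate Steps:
$B{\left(J \right)} = \frac{-1 + J}{2 J}$ ($B{\left(J \right)} = \frac{J - 1}{J + J} = \frac{-1 + J}{2 J}$)
$M{\left(u,U \right)} = 15 - u$ ($M{\left(u,U \right)} = \left(79 - 64\right) - u = 15 - u$)
$\frac{1}{-12083 + M{\left(B{\left(10 \right)},-55 \right)}} = \frac{1}{-12083 + \left(15 - \frac{-1 + 10}{2 \cdot 10}\right)} = \frac{1}{-12083 + \left(15 - \frac{1}{2} \cdot \frac{1}{10} \cdot 9\right)} = \frac{1}{-12083 + \left(15 - \frac{9}{20}\right)} = \frac{1}{-12083 + \frac{291}{20}} = \frac{1}{- \frac{241369}{20}} = - \frac{20}{241369}$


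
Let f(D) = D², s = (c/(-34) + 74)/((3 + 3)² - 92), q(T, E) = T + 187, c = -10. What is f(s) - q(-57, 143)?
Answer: -116224351/906304 ≈ -128.24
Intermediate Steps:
q(T, E) = 187 + T
s = -1263/952 (s = (-10/(-34) + 74)/((3 + 3)² - 92) = (-10*(-1/34) + 74)/(6² - 92) = (5/17 + 74)/(36 - 92) = (1263/17)/(-56) = (1263/17)*(-1/56) = -1263/952 ≈ -1.3267)
f(s) - q(-57, 143) = (-1263/952)² - (187 - 57) = 1595169/906304 - 1*130 = 1595169/906304 - 130 = -116224351/906304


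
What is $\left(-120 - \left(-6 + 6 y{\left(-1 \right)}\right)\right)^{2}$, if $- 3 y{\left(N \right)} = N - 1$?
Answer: $13924$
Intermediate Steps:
$y{\left(N \right)} = \frac{1}{3} - \frac{N}{3}$ ($y{\left(N \right)} = - \frac{N - 1}{3} = - \frac{-1 + N}{3} = \frac{1}{3} - \frac{N}{3}$)
$\left(-120 - \left(-6 + 6 y{\left(-1 \right)}\right)\right)^{2} = \left(-120 + \left(6 - 6 \left(\frac{1}{3} - - \frac{1}{3}\right)\right)\right)^{2} = \left(-120 + \left(6 - 6 \left(\frac{1}{3} + \frac{1}{3}\right)\right)\right)^{2} = \left(-120 + \left(6 - 4\right)\right)^{2} = \left(-120 + 2\right)^{2} = \left(-118\right)^{2} = 13924$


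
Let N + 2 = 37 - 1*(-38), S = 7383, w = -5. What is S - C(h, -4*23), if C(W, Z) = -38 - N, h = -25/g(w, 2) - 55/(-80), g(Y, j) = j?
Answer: 7494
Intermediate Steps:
h = -189/16 (h = -25/2 - 55/(-80) = -25*½ - 55*(-1/80) = -25/2 + 11/16 = -189/16 ≈ -11.813)
N = 73 (N = -2 + (37 - 1*(-38)) = -2 + (37 + 38) = -2 + 75 = 73)
C(W, Z) = -111 (C(W, Z) = -38 - 1*73 = -38 - 73 = -111)
S - C(h, -4*23) = 7383 - 1*(-111) = 7383 + 111 = 7494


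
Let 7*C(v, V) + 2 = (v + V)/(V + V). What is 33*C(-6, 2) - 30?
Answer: -309/7 ≈ -44.143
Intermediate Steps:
C(v, V) = -2/7 + (V + v)/(14*V) (C(v, V) = -2/7 + ((v + V)/(V + V))/7 = -2/7 + ((V + v)/((2*V)))/7 = -2/7 + ((V + v)*(1/(2*V)))/7 = -2/7 + ((V + v)/(2*V))/7 = -2/7 + (V + v)/(14*V))
33*C(-6, 2) - 30 = 33*((1/14)*(-6 - 3*2)/2) - 30 = 33*((1/14)*(½)*(-6 - 6)) - 30 = 33*((1/14)*(½)*(-12)) - 30 = 33*(-3/7) - 30 = -99/7 - 30 = -309/7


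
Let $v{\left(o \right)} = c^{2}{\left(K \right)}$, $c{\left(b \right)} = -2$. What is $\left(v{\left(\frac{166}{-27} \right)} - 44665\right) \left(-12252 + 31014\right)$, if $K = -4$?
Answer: $-837929682$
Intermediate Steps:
$v{\left(o \right)} = 4$ ($v{\left(o \right)} = \left(-2\right)^{2} = 4$)
$\left(v{\left(\frac{166}{-27} \right)} - 44665\right) \left(-12252 + 31014\right) = \left(4 - 44665\right) \left(-12252 + 31014\right) = \left(-44661\right) 18762 = -837929682$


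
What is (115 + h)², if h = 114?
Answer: 52441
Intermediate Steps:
(115 + h)² = (115 + 114)² = 229² = 52441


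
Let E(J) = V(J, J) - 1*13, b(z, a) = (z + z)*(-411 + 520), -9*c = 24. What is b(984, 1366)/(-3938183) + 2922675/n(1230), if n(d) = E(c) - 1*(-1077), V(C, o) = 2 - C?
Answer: 4932771324729/1803687814 ≈ 2734.8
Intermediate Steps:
c = -8/3 (c = -⅑*24 = -8/3 ≈ -2.6667)
b(z, a) = 218*z (b(z, a) = (2*z)*109 = 218*z)
E(J) = -11 - J (E(J) = (2 - J) - 1*13 = (2 - J) - 13 = -11 - J)
n(d) = 3206/3 (n(d) = (-11 - 1*(-8/3)) - 1*(-1077) = (-11 + 8/3) + 1077 = -25/3 + 1077 = 3206/3)
b(984, 1366)/(-3938183) + 2922675/n(1230) = (218*984)/(-3938183) + 2922675/(3206/3) = 214512*(-1/3938183) + 2922675*(3/3206) = -214512/3938183 + 1252575/458 = 4932771324729/1803687814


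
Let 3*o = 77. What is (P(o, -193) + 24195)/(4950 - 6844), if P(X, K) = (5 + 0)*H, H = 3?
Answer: -12105/947 ≈ -12.782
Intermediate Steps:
o = 77/3 (o = (⅓)*77 = 77/3 ≈ 25.667)
P(X, K) = 15 (P(X, K) = (5 + 0)*3 = 5*3 = 15)
(P(o, -193) + 24195)/(4950 - 6844) = (15 + 24195)/(4950 - 6844) = 24210/(-1894) = 24210*(-1/1894) = -12105/947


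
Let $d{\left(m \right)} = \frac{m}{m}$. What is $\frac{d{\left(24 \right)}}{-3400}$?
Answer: $- \frac{1}{3400} \approx -0.00029412$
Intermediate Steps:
$d{\left(m \right)} = 1$
$\frac{d{\left(24 \right)}}{-3400} = 1 \frac{1}{-3400} = 1 \left(- \frac{1}{3400}\right) = - \frac{1}{3400}$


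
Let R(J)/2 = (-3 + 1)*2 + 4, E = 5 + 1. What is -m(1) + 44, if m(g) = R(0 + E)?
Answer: 44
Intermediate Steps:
E = 6
R(J) = 0 (R(J) = 2*((-3 + 1)*2 + 4) = 2*(-2*2 + 4) = 2*(-4 + 4) = 2*0 = 0)
m(g) = 0
-m(1) + 44 = -1*0 + 44 = 0 + 44 = 44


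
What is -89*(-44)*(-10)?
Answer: -39160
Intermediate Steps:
-89*(-44)*(-10) = 3916*(-10) = -39160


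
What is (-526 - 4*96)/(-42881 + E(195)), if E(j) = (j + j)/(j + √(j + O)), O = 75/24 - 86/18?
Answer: 106285433617090/5008145078708519 - 2129400*√27842/5008145078708519 ≈ 0.021222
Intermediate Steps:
O = -119/72 (O = 75*(1/24) - 86*1/18 = 25/8 - 43/9 = -119/72 ≈ -1.6528)
E(j) = 2*j/(j + √(-119/72 + j)) (E(j) = (j + j)/(j + √(j - 119/72)) = (2*j)/(j + √(-119/72 + j)) = 2*j/(j + √(-119/72 + j)))
(-526 - 4*96)/(-42881 + E(195)) = (-526 - 4*96)/(-42881 + 24*195/(12*195 + √2*√(-119 + 72*195))) = (-526 - 384)/(-42881 + 24*195/(2340 + √2*√(-119 + 14040))) = -910/(-42881 + 24*195/(2340 + √2*√13921)) = -910/(-42881 + 24*195/(2340 + √27842)) = -910/(-42881 + 4680/(2340 + √27842))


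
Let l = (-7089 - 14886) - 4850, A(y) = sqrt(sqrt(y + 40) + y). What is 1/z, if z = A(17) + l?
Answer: -1/(26825 - sqrt(17 + sqrt(57))) ≈ -3.7286e-5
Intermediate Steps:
A(y) = sqrt(y + sqrt(40 + y)) (A(y) = sqrt(sqrt(40 + y) + y) = sqrt(y + sqrt(40 + y)))
l = -26825 (l = -21975 - 4850 = -26825)
z = -26825 + sqrt(17 + sqrt(57)) (z = sqrt(17 + sqrt(40 + 17)) - 26825 = sqrt(17 + sqrt(57)) - 26825 = -26825 + sqrt(17 + sqrt(57)) ≈ -26820.)
1/z = 1/(-26825 + sqrt(17 + sqrt(57)))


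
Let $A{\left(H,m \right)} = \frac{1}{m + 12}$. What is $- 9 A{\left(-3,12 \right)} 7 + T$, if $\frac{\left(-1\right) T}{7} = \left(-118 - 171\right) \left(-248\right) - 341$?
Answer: $- \frac{3994557}{8} \approx -4.9932 \cdot 10^{5}$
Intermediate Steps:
$A{\left(H,m \right)} = \frac{1}{12 + m}$
$T = -499317$ ($T = - 7 \left(\left(-118 - 171\right) \left(-248\right) - 341\right) = - 7 \left(\left(-289\right) \left(-248\right) - 341\right) = - 7 \left(71672 - 341\right) = \left(-7\right) 71331 = -499317$)
$- 9 A{\left(-3,12 \right)} 7 + T = - 9 \frac{1}{12 + 12} \cdot 7 - 499317 = - 9 \cdot \frac{1}{24} \cdot 7 - 499317 = \left(-9\right) \frac{7}{24} - 499317 = - \frac{21}{8} - 499317 = - \frac{3994557}{8}$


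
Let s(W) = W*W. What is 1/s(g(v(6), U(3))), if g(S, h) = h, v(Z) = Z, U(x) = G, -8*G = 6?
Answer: 16/9 ≈ 1.7778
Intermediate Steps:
G = -3/4 (G = -1/8*6 = -3/4 ≈ -0.75000)
U(x) = -3/4
s(W) = W**2
1/s(g(v(6), U(3))) = 1/((-3/4)**2) = 1/(9/16) = 16/9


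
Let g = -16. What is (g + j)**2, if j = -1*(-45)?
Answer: 841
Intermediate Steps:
j = 45
(g + j)**2 = (-16 + 45)**2 = 29**2 = 841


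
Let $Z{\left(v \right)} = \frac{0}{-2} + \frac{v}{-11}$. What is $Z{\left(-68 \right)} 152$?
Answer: $\frac{10336}{11} \approx 939.64$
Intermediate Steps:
$Z{\left(v \right)} = - \frac{v}{11}$ ($Z{\left(v \right)} = 0 \left(- \frac{1}{2}\right) + v \left(- \frac{1}{11}\right) = 0 - \frac{v}{11} = - \frac{v}{11}$)
$Z{\left(-68 \right)} 152 = \left(- \frac{1}{11}\right) \left(-68\right) 152 = \frac{68}{11} \cdot 152 = \frac{10336}{11}$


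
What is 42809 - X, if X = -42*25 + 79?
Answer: 43780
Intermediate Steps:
X = -971 (X = -1050 + 79 = -971)
42809 - X = 42809 - 1*(-971) = 42809 + 971 = 43780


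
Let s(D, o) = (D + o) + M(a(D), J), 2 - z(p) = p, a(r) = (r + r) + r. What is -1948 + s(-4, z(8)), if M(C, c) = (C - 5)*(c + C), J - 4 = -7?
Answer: -1703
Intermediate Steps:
a(r) = 3*r (a(r) = 2*r + r = 3*r)
J = -3 (J = 4 - 7 = -3)
z(p) = 2 - p
M(C, c) = (-5 + C)*(C + c)
s(D, o) = 15 + o - 23*D + 9*D² (s(D, o) = (D + o) + ((3*D)² - 15*D - 5*(-3) + (3*D)*(-3)) = (D + o) + (9*D² - 15*D + 15 - 9*D) = (D + o) + (15 - 24*D + 9*D²) = 15 + o - 23*D + 9*D²)
-1948 + s(-4, z(8)) = -1948 + (15 + (2 - 1*8) - 23*(-4) + 9*(-4)²) = -1948 + (15 + (2 - 8) + 92 + 9*16) = -1948 + (15 - 6 + 92 + 144) = -1948 + 245 = -1703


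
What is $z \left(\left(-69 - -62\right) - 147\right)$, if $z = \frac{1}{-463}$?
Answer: $\frac{154}{463} \approx 0.33261$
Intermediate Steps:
$z = - \frac{1}{463} \approx -0.0021598$
$z \left(\left(-69 - -62\right) - 147\right) = - \frac{\left(-69 - -62\right) - 147}{463} = - \frac{\left(-69 + 62\right) - 147}{463} = - \frac{-7 - 147}{463} = \left(- \frac{1}{463}\right) \left(-154\right) = \frac{154}{463}$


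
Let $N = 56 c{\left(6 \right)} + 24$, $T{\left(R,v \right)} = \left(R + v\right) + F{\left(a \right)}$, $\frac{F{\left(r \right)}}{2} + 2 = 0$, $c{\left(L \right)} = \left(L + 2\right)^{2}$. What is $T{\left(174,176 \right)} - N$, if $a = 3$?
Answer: $-3262$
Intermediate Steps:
$c{\left(L \right)} = \left(2 + L\right)^{2}$
$F{\left(r \right)} = -4$ ($F{\left(r \right)} = -4 + 2 \cdot 0 = -4 + 0 = -4$)
$T{\left(R,v \right)} = -4 + R + v$ ($T{\left(R,v \right)} = \left(R + v\right) - 4 = -4 + R + v$)
$N = 3608$ ($N = 56 \left(2 + 6\right)^{2} + 24 = 56 \cdot 8^{2} + 24 = 56 \cdot 64 + 24 = 3584 + 24 = 3608$)
$T{\left(174,176 \right)} - N = \left(-4 + 174 + 176\right) - 3608 = 346 - 3608 = -3262$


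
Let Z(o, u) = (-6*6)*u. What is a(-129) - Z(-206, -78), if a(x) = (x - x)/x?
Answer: -2808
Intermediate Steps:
Z(o, u) = -36*u
a(x) = 0 (a(x) = 0/x = 0)
a(-129) - Z(-206, -78) = 0 - (-36)*(-78) = 0 - 1*2808 = 0 - 2808 = -2808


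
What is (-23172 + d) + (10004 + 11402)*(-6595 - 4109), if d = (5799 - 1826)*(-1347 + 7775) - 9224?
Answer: -203623776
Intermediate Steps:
d = 25529220 (d = 3973*6428 - 9224 = 25538444 - 9224 = 25529220)
(-23172 + d) + (10004 + 11402)*(-6595 - 4109) = (-23172 + 25529220) + (10004 + 11402)*(-6595 - 4109) = 25506048 + 21406*(-10704) = 25506048 - 229129824 = -203623776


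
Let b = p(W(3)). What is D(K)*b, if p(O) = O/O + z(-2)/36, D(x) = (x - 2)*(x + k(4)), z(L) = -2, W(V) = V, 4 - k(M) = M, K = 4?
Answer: 68/9 ≈ 7.5556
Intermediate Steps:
k(M) = 4 - M
D(x) = x*(-2 + x) (D(x) = (x - 2)*(x + (4 - 1*4)) = (-2 + x)*(x + (4 - 4)) = (-2 + x)*(x + 0) = (-2 + x)*x = x*(-2 + x))
p(O) = 17/18 (p(O) = O/O - 2/36 = 1 - 2*1/36 = 1 - 1/18 = 17/18)
b = 17/18 ≈ 0.94444
D(K)*b = (4*(-2 + 4))*(17/18) = (4*2)*(17/18) = 8*(17/18) = 68/9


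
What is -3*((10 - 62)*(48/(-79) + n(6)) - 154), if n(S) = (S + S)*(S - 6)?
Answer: 29010/79 ≈ 367.22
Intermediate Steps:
n(S) = 2*S*(-6 + S) (n(S) = (2*S)*(-6 + S) = 2*S*(-6 + S))
-3*((10 - 62)*(48/(-79) + n(6)) - 154) = -3*((10 - 62)*(48/(-79) + 2*6*(-6 + 6)) - 154) = -3*(-52*(48*(-1/79) + 2*6*0) - 154) = -3*(-52*(-48/79 + 0) - 154) = -3*(-52*(-48/79) - 154) = -3*(2496/79 - 154) = -3*(-9670/79) = 29010/79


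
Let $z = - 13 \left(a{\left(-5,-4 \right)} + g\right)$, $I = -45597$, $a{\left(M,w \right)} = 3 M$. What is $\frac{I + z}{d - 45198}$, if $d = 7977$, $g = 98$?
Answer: $\frac{46676}{37221} \approx 1.254$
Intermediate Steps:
$z = -1079$ ($z = - 13 \left(3 \left(-5\right) + 98\right) = - 13 \left(-15 + 98\right) = \left(-13\right) 83 = -1079$)
$\frac{I + z}{d - 45198} = \frac{-45597 - 1079}{7977 - 45198} = - \frac{46676}{-37221} = \left(-46676\right) \left(- \frac{1}{37221}\right) = \frac{46676}{37221}$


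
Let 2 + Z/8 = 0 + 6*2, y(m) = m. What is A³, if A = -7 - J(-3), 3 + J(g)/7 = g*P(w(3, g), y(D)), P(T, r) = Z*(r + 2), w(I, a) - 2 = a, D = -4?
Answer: -37460865736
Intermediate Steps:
w(I, a) = 2 + a
Z = 80 (Z = -16 + 8*(0 + 6*2) = -16 + 8*(0 + 12) = -16 + 8*12 = -16 + 96 = 80)
P(T, r) = 160 + 80*r (P(T, r) = 80*(r + 2) = 80*(2 + r) = 160 + 80*r)
J(g) = -21 - 1120*g (J(g) = -21 + 7*(g*(160 + 80*(-4))) = -21 + 7*(g*(160 - 320)) = -21 + 7*(g*(-160)) = -21 + 7*(-160*g) = -21 - 1120*g)
A = -3346 (A = -7 - (-21 - 1120*(-3)) = -7 - (-21 + 3360) = -7 - 1*3339 = -7 - 3339 = -3346)
A³ = (-3346)³ = -37460865736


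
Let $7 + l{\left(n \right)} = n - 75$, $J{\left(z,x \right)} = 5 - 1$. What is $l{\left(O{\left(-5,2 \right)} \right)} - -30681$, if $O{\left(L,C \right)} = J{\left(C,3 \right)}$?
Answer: $30603$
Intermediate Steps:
$J{\left(z,x \right)} = 4$ ($J{\left(z,x \right)} = 5 - 1 = 4$)
$O{\left(L,C \right)} = 4$
$l{\left(n \right)} = -82 + n$ ($l{\left(n \right)} = -7 + \left(n - 75\right) = -7 + \left(-75 + n\right) = -82 + n$)
$l{\left(O{\left(-5,2 \right)} \right)} - -30681 = \left(-82 + 4\right) - -30681 = -78 + 30681 = 30603$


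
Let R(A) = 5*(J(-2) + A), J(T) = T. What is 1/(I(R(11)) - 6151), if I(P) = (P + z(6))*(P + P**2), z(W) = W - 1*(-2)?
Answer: 1/103559 ≈ 9.6563e-6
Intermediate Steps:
z(W) = 2 + W (z(W) = W + 2 = 2 + W)
R(A) = -10 + 5*A (R(A) = 5*(-2 + A) = -10 + 5*A)
I(P) = (8 + P)*(P + P**2) (I(P) = (P + (2 + 6))*(P + P**2) = (P + 8)*(P + P**2) = (8 + P)*(P + P**2))
1/(I(R(11)) - 6151) = 1/((-10 + 5*11)*(8 + (-10 + 5*11)**2 + 9*(-10 + 5*11)) - 6151) = 1/((-10 + 55)*(8 + (-10 + 55)**2 + 9*(-10 + 55)) - 6151) = 1/(45*(8 + 45**2 + 9*45) - 6151) = 1/(45*(8 + 2025 + 405) - 6151) = 1/(45*2438 - 6151) = 1/(109710 - 6151) = 1/103559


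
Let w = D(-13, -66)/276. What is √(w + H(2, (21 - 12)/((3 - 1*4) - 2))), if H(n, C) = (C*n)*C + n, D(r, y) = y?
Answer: 3*√4646/46 ≈ 4.4453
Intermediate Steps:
H(n, C) = n + n*C² (H(n, C) = n*C² + n = n + n*C²)
w = -11/46 (w = -66/276 = -66*1/276 = -11/46 ≈ -0.23913)
√(w + H(2, (21 - 12)/((3 - 1*4) - 2))) = √(-11/46 + 2*(1 + ((21 - 12)/((3 - 1*4) - 2))²)) = √(-11/46 + 2*(1 + (9/((3 - 4) - 2))²)) = √(-11/46 + 2*(1 + (9/(-1 - 2))²)) = √(-11/46 + 2*(1 + (9/(-3))²)) = √(-11/46 + 2*(1 + (9*(-⅓))²)) = √(-11/46 + 2*(1 + (-3)²)) = √(-11/46 + 2*(1 + 9)) = √(-11/46 + 2*10) = √(-11/46 + 20) = √(909/46) = 3*√4646/46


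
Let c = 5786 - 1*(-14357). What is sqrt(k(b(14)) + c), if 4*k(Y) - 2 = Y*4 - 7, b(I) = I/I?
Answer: sqrt(80571)/2 ≈ 141.93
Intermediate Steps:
b(I) = 1
k(Y) = -5/4 + Y (k(Y) = 1/2 + (Y*4 - 7)/4 = 1/2 + (4*Y - 7)/4 = 1/2 + (-7 + 4*Y)/4 = 1/2 + (-7/4 + Y) = -5/4 + Y)
c = 20143 (c = 5786 + 14357 = 20143)
sqrt(k(b(14)) + c) = sqrt((-5/4 + 1) + 20143) = sqrt(-1/4 + 20143) = sqrt(80571/4) = sqrt(80571)/2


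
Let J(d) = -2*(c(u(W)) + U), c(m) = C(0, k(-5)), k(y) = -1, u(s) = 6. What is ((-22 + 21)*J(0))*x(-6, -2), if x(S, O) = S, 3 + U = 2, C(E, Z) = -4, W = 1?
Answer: 60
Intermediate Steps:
U = -1 (U = -3 + 2 = -1)
c(m) = -4
J(d) = 10 (J(d) = -2*(-4 - 1) = -2*(-5) = 10)
((-22 + 21)*J(0))*x(-6, -2) = ((-22 + 21)*10)*(-6) = -1*10*(-6) = -10*(-6) = 60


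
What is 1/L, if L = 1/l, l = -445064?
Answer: -445064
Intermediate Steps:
L = -1/445064 (L = 1/(-445064) = -1/445064 ≈ -2.2469e-6)
1/L = 1/(-1/445064) = -445064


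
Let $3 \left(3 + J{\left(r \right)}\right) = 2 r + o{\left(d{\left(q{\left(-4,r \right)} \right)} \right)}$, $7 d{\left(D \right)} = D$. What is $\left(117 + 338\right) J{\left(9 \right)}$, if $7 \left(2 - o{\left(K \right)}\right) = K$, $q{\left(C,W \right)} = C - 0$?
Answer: $\frac{11765}{7} \approx 1680.7$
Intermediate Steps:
$q{\left(C,W \right)} = C$ ($q{\left(C,W \right)} = C + 0 = C$)
$d{\left(D \right)} = \frac{D}{7}$
$o{\left(K \right)} = 2 - \frac{K}{7}$
$J{\left(r \right)} = - \frac{113}{49} + \frac{2 r}{3}$ ($J{\left(r \right)} = -3 + \frac{2 r + \left(2 - \frac{\frac{1}{7} \left(-4\right)}{7}\right)}{3} = -3 + \frac{2 r + \left(2 - - \frac{4}{49}\right)}{3} = -3 + \frac{2 r + \left(2 + \frac{4}{49}\right)}{3} = -3 + \frac{2 r + \frac{102}{49}}{3} = -3 + \frac{\frac{102}{49} + 2 r}{3} = -3 + \left(\frac{34}{49} + \frac{2 r}{3}\right) = - \frac{113}{49} + \frac{2 r}{3}$)
$\left(117 + 338\right) J{\left(9 \right)} = \left(117 + 338\right) \left(- \frac{113}{49} + \frac{2}{3} \cdot 9\right) = 455 \left(- \frac{113}{49} + 6\right) = 455 \cdot \frac{181}{49} = \frac{11765}{7}$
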